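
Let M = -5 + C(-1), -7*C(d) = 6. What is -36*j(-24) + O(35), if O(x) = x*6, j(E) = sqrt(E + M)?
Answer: 210 - 36*I*sqrt(1463)/7 ≈ 210.0 - 196.71*I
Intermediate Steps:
C(d) = -6/7 (C(d) = -1/7*6 = -6/7)
M = -41/7 (M = -5 - 6/7 = -41/7 ≈ -5.8571)
j(E) = sqrt(-41/7 + E) (j(E) = sqrt(E - 41/7) = sqrt(-41/7 + E))
O(x) = 6*x
-36*j(-24) + O(35) = -36*sqrt(-287 + 49*(-24))/7 + 6*35 = -36*sqrt(-287 - 1176)/7 + 210 = -36*sqrt(-1463)/7 + 210 = -36*I*sqrt(1463)/7 + 210 = 210 - 36*I*sqrt(1463)/7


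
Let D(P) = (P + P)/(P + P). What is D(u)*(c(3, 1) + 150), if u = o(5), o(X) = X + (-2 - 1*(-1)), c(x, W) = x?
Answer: 153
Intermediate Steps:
o(X) = -1 + X (o(X) = X + (-2 + 1) = X - 1 = -1 + X)
u = 4 (u = -1 + 5 = 4)
D(P) = 1 (D(P) = (2*P)/((2*P)) = (2*P)*(1/(2*P)) = 1)
D(u)*(c(3, 1) + 150) = 1*(3 + 150) = 1*153 = 153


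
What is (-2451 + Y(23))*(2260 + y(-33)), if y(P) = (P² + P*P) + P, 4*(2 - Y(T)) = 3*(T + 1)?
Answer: -10867135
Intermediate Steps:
Y(T) = 5/4 - 3*T/4 (Y(T) = 2 - 3*(T + 1)/4 = 2 - 3*(1 + T)/4 = 2 - (3 + 3*T)/4 = 2 + (-¾ - 3*T/4) = 5/4 - 3*T/4)
y(P) = P + 2*P² (y(P) = (P² + P²) + P = 2*P² + P = P + 2*P²)
(-2451 + Y(23))*(2260 + y(-33)) = (-2451 + (5/4 - ¾*23))*(2260 - 33*(1 + 2*(-33))) = (-2451 + (5/4 - 69/4))*(2260 - 33*(1 - 66)) = (-2451 - 16)*(2260 - 33*(-65)) = -2467*(2260 + 2145) = -2467*4405 = -10867135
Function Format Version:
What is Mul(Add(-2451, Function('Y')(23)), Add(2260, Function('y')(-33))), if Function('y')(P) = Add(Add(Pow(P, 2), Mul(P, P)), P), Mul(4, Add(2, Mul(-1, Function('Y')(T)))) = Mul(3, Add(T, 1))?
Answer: -10867135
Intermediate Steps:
Function('Y')(T) = Add(Rational(5, 4), Mul(Rational(-3, 4), T)) (Function('Y')(T) = Add(2, Mul(Rational(-1, 4), Mul(3, Add(T, 1)))) = Add(2, Mul(Rational(-1, 4), Mul(3, Add(1, T)))) = Add(2, Mul(Rational(-1, 4), Add(3, Mul(3, T)))) = Add(2, Add(Rational(-3, 4), Mul(Rational(-3, 4), T))) = Add(Rational(5, 4), Mul(Rational(-3, 4), T)))
Function('y')(P) = Add(P, Mul(2, Pow(P, 2))) (Function('y')(P) = Add(Add(Pow(P, 2), Pow(P, 2)), P) = Add(Mul(2, Pow(P, 2)), P) = Add(P, Mul(2, Pow(P, 2))))
Mul(Add(-2451, Function('Y')(23)), Add(2260, Function('y')(-33))) = Mul(Add(-2451, Add(Rational(5, 4), Mul(Rational(-3, 4), 23))), Add(2260, Mul(-33, Add(1, Mul(2, -33))))) = Mul(Add(-2451, Add(Rational(5, 4), Rational(-69, 4))), Add(2260, Mul(-33, Add(1, -66)))) = Mul(Add(-2451, -16), Add(2260, Mul(-33, -65))) = Mul(-2467, Add(2260, 2145)) = Mul(-2467, 4405) = -10867135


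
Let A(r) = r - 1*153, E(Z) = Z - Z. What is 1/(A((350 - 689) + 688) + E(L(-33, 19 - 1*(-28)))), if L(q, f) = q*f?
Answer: 1/196 ≈ 0.0051020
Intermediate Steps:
L(q, f) = f*q
E(Z) = 0
A(r) = -153 + r (A(r) = r - 153 = -153 + r)
1/(A((350 - 689) + 688) + E(L(-33, 19 - 1*(-28)))) = 1/((-153 + ((350 - 689) + 688)) + 0) = 1/((-153 + (-339 + 688)) + 0) = 1/((-153 + 349) + 0) = 1/(196 + 0) = 1/196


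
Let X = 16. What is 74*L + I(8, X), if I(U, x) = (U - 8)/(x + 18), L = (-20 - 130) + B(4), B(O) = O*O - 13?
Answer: -10878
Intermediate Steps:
B(O) = -13 + O² (B(O) = O² - 13 = -13 + O²)
L = -147 (L = (-20 - 130) + (-13 + 4²) = -150 + (-13 + 16) = -150 + 3 = -147)
I(U, x) = (-8 + U)/(18 + x)
74*L + I(8, X) = 74*(-147) + (-8 + 8)/(18 + 16) = -10878 + 0/34 = -10878 + (1/34)*0 = -10878 + 0 = -10878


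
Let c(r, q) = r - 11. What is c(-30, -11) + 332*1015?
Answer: 336939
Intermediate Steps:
c(r, q) = -11 + r
c(-30, -11) + 332*1015 = (-11 - 30) + 332*1015 = -41 + 336980 = 336939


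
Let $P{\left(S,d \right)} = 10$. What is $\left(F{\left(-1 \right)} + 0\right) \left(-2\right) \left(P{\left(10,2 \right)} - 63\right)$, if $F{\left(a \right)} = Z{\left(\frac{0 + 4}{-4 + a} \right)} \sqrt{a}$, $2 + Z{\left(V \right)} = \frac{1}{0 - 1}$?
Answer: $- 318 i \approx - 318.0 i$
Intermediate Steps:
$Z{\left(V \right)} = -3$ ($Z{\left(V \right)} = -2 + \frac{1}{0 - 1} = -2 + \frac{1}{-1} = -2 - 1 = -3$)
$F{\left(a \right)} = - 3 \sqrt{a}$
$\left(F{\left(-1 \right)} + 0\right) \left(-2\right) \left(P{\left(10,2 \right)} - 63\right) = \left(- 3 \sqrt{-1} + 0\right) \left(-2\right) \left(10 - 63\right) = \left(- 3 i + 0\right) \left(-2\right) \left(-53\right) = - 3 i \left(-2\right) \left(-53\right) = 6 i \left(-53\right) = - 318 i$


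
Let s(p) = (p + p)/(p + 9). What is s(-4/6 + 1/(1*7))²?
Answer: 121/7921 ≈ 0.015276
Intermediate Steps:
s(p) = 2*p/(9 + p) (s(p) = (2*p)/(9 + p) = 2*p/(9 + p))
s(-4/6 + 1/(1*7))² = (2*(-4/6 + 1/(1*7))/(9 + (-4/6 + 1/(1*7))))² = (2*(-4*⅙ + 1*(⅐))/(9 + (-4*⅙ + 1*(⅐))))² = (2*(-⅔ + ⅐)/(9 + (-⅔ + ⅐)))² = (2*(-11/21)/(9 - 11/21))² = (2*(-11/21)/(178/21))² = (2*(-11/21)*(21/178))² = (-11/89)² = 121/7921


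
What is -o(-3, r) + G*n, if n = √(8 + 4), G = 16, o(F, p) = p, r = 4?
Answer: -4 + 32*√3 ≈ 51.426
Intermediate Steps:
n = 2*√3 (n = √12 = 2*√3 ≈ 3.4641)
-o(-3, r) + G*n = -1*4 + 16*(2*√3) = -4 + 32*√3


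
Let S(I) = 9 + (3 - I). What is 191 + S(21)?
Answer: 182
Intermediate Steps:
S(I) = 12 - I
191 + S(21) = 191 + (12 - 1*21) = 191 + (12 - 21) = 191 - 9 = 182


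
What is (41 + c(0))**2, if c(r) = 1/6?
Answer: 61009/36 ≈ 1694.7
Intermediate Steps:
c(r) = 1/6
(41 + c(0))**2 = (41 + 1/6)**2 = (247/6)**2 = 61009/36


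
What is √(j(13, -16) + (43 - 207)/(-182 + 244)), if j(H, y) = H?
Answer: √9951/31 ≈ 3.2179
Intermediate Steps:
√(j(13, -16) + (43 - 207)/(-182 + 244)) = √(13 + (43 - 207)/(-182 + 244)) = √(13 - 164/62) = √(13 - 164*1/62) = √(13 - 82/31) = √(321/31) = √9951/31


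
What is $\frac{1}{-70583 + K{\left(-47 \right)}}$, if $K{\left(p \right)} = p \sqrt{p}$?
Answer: $\frac{i}{- 70583 i + 47 \sqrt{47}} \approx -1.4167 \cdot 10^{-5} + 6.4675 \cdot 10^{-8} i$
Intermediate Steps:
$K{\left(p \right)} = p^{\frac{3}{2}}$
$\frac{1}{-70583 + K{\left(-47 \right)}} = \frac{1}{-70583 + \left(-47\right)^{\frac{3}{2}}} = \frac{1}{-70583 - 47 i \sqrt{47}}$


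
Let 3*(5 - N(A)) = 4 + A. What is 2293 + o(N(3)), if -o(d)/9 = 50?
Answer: 1843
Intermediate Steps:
N(A) = 11/3 - A/3 (N(A) = 5 - (4 + A)/3 = 5 + (-4/3 - A/3) = 11/3 - A/3)
o(d) = -450 (o(d) = -9*50 = -450)
2293 + o(N(3)) = 2293 - 450 = 1843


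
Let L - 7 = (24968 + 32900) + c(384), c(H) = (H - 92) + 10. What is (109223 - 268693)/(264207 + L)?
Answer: -79735/161192 ≈ -0.49466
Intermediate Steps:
c(H) = -82 + H (c(H) = (-92 + H) + 10 = -82 + H)
L = 58177 (L = 7 + ((24968 + 32900) + (-82 + 384)) = 7 + (57868 + 302) = 7 + 58170 = 58177)
(109223 - 268693)/(264207 + L) = (109223 - 268693)/(264207 + 58177) = -159470/322384 = -159470*1/322384 = -79735/161192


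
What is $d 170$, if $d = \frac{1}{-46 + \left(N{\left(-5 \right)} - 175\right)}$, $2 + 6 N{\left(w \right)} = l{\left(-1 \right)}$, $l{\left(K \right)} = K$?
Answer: $- \frac{340}{443} \approx -0.76749$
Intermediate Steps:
$N{\left(w \right)} = - \frac{1}{2}$ ($N{\left(w \right)} = - \frac{1}{3} + \frac{1}{6} \left(-1\right) = - \frac{1}{3} - \frac{1}{6} = - \frac{1}{2}$)
$d = - \frac{2}{443}$ ($d = \frac{1}{-46 - \frac{351}{2}} = \frac{1}{- \frac{443}{2}} = - \frac{2}{443} \approx -0.0045147$)
$d 170 = \left(- \frac{2}{443}\right) 170 = - \frac{340}{443}$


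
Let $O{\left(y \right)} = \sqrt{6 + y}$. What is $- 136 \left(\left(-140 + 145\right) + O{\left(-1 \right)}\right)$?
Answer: $-680 - 136 \sqrt{5} \approx -984.11$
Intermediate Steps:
$- 136 \left(\left(-140 + 145\right) + O{\left(-1 \right)}\right) = - 136 \left(\left(-140 + 145\right) + \sqrt{6 - 1}\right) = - 136 \left(5 + \sqrt{5}\right) = -680 - 136 \sqrt{5}$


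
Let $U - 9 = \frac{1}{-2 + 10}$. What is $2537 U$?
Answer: $\frac{185201}{8} \approx 23150.0$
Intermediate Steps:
$U = \frac{73}{8}$ ($U = 9 + \frac{1}{-2 + 10} = 9 + \frac{1}{8} = \frac{73}{8} \approx 9.125$)
$2537 U = 2537 \cdot \frac{73}{8} = \frac{185201}{8}$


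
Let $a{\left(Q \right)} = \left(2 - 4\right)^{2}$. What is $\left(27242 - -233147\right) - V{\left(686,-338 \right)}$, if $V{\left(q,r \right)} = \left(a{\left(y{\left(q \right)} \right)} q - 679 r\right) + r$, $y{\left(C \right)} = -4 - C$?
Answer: $28481$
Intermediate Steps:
$a{\left(Q \right)} = 4$ ($a{\left(Q \right)} = \left(-2\right)^{2} = 4$)
$V{\left(q,r \right)} = - 678 r + 4 q$ ($V{\left(q,r \right)} = \left(4 q - 679 r\right) + r = \left(- 679 r + 4 q\right) + r = - 678 r + 4 q$)
$\left(27242 - -233147\right) - V{\left(686,-338 \right)} = \left(27242 - -233147\right) - \left(\left(-678\right) \left(-338\right) + 4 \cdot 686\right) = \left(27242 + 233147\right) - \left(229164 + 2744\right) = 260389 - 231908 = 28481$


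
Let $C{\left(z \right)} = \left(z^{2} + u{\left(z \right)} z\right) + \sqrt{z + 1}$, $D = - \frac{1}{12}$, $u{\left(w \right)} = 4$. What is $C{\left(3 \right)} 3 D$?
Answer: $- \frac{23}{4} \approx -5.75$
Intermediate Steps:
$D = - \frac{1}{12}$ ($D = \left(-1\right) \frac{1}{12} = - \frac{1}{12} \approx -0.083333$)
$C{\left(z \right)} = z^{2} + \sqrt{1 + z} + 4 z$ ($C{\left(z \right)} = \left(z^{2} + 4 z\right) + \sqrt{z + 1} = \left(z^{2} + 4 z\right) + \sqrt{1 + z} = z^{2} + \sqrt{1 + z} + 4 z$)
$C{\left(3 \right)} 3 D = \left(3^{2} + \sqrt{1 + 3} + 4 \cdot 3\right) 3 \left(- \frac{1}{12}\right) = \left(9 + \sqrt{4} + 12\right) 3 \left(- \frac{1}{12}\right) = \left(9 + 2 + 12\right) 3 \left(- \frac{1}{12}\right) = 23 \cdot 3 \left(- \frac{1}{12}\right) = 69 \left(- \frac{1}{12}\right) = - \frac{23}{4}$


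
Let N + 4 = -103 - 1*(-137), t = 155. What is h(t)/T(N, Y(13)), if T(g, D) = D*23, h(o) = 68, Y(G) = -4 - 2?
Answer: -34/69 ≈ -0.49275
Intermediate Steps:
Y(G) = -6
N = 30 (N = -4 + (-103 - 1*(-137)) = -4 + (-103 + 137) = -4 + 34 = 30)
T(g, D) = 23*D
h(t)/T(N, Y(13)) = 68/((23*(-6))) = 68/(-138) = 68*(-1/138) = -34/69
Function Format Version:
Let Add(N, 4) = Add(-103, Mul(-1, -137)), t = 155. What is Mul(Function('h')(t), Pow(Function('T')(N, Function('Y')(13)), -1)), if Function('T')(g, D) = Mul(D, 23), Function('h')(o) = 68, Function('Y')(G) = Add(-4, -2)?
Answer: Rational(-34, 69) ≈ -0.49275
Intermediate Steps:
Function('Y')(G) = -6
N = 30 (N = Add(-4, Add(-103, Mul(-1, -137))) = Add(-4, Add(-103, 137)) = Add(-4, 34) = 30)
Function('T')(g, D) = Mul(23, D)
Mul(Function('h')(t), Pow(Function('T')(N, Function('Y')(13)), -1)) = Mul(68, Pow(Mul(23, -6), -1)) = Mul(68, Pow(-138, -1)) = Mul(68, Rational(-1, 138)) = Rational(-34, 69)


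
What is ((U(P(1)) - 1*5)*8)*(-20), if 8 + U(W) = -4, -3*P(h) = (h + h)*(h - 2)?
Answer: 2720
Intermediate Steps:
P(h) = -2*h*(-2 + h)/3 (P(h) = -(h + h)*(h - 2)/3 = -2*h*(-2 + h)/3)
U(W) = -12 (U(W) = -8 - 4 = -12)
((U(P(1)) - 1*5)*8)*(-20) = ((-12 - 1*5)*8)*(-20) = ((-12 - 5)*8)*(-20) = -17*8*(-20) = -136*(-20) = 2720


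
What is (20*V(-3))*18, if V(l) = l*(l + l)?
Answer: 6480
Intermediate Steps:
V(l) = 2*l² (V(l) = l*(2*l) = 2*l²)
(20*V(-3))*18 = (20*(2*(-3)²))*18 = (20*(2*9))*18 = (20*18)*18 = 360*18 = 6480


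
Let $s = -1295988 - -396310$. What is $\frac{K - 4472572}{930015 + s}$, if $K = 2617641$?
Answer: $- \frac{1854931}{30337} \approx -61.144$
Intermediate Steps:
$s = -899678$ ($s = -1295988 + 396310 = -899678$)
$\frac{K - 4472572}{930015 + s} = \frac{2617641 - 4472572}{930015 - 899678} = - \frac{1854931}{30337}$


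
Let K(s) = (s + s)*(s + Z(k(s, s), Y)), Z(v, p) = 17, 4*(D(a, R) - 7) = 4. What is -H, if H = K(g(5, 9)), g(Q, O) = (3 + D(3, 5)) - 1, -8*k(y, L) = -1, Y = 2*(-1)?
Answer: -540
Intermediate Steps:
D(a, R) = 8 (D(a, R) = 7 + (1/4)*4 = 7 + 1 = 8)
Y = -2
k(y, L) = 1/8 (k(y, L) = -1/8*(-1) = 1/8)
g(Q, O) = 10 (g(Q, O) = (3 + 8) - 1 = 11 - 1 = 10)
K(s) = 2*s*(17 + s) (K(s) = (s + s)*(s + 17) = (2*s)*(17 + s) = 2*s*(17 + s))
H = 540 (H = 2*10*(17 + 10) = 2*10*27 = 540)
-H = -1*540 = -540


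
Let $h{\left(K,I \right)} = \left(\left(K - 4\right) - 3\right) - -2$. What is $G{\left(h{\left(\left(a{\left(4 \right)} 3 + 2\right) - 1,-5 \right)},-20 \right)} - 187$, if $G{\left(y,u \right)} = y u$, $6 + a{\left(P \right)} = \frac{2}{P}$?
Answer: $223$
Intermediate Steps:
$a{\left(P \right)} = -6 + \frac{2}{P}$
$h{\left(K,I \right)} = -5 + K$ ($h{\left(K,I \right)} = \left(\left(-4 + K\right) - 3\right) + 2 = \left(-7 + K\right) + 2 = -5 + K$)
$G{\left(y,u \right)} = u y$
$G{\left(h{\left(\left(a{\left(4 \right)} 3 + 2\right) - 1,-5 \right)},-20 \right)} - 187 = - 20 \left(-5 + \left(\left(\left(-6 + \frac{2}{4}\right) 3 + 2\right) - 1\right)\right) - 187 = - 20 \left(-5 + \left(\left(\left(-6 + 2 \cdot \frac{1}{4}\right) 3 + 2\right) - 1\right)\right) - 187 = - 20 \left(-5 + \left(\left(\left(-6 + \frac{1}{2}\right) 3 + 2\right) - 1\right)\right) - 187 = - 20 \left(-5 + \left(\left(\left(- \frac{11}{2}\right) 3 + 2\right) - 1\right)\right) - 187 = - 20 \left(-5 + \left(\left(- \frac{33}{2} + 2\right) - 1\right)\right) - 187 = - 20 \left(-5 - \frac{31}{2}\right) - 187 = \left(-20\right) \left(- \frac{41}{2}\right) - 187 = 410 - 187 = 223$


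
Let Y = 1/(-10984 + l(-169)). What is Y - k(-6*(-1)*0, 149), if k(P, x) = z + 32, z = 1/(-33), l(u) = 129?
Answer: -11452058/358215 ≈ -31.970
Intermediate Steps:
z = -1/33 ≈ -0.030303
k(P, x) = 1055/33 (k(P, x) = -1/33 + 32 = 1055/33)
Y = -1/10855 (Y = 1/(-10984 + 129) = 1/(-10855) = -1/10855 ≈ -9.2123e-5)
Y - k(-6*(-1)*0, 149) = -1/10855 - 1*1055/33 = -1/10855 - 1055/33 = -11452058/358215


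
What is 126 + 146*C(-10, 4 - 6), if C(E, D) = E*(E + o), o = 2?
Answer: 11806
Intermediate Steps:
C(E, D) = E*(2 + E) (C(E, D) = E*(E + 2) = E*(2 + E))
126 + 146*C(-10, 4 - 6) = 126 + 146*(-10*(2 - 10)) = 126 + 146*(-10*(-8)) = 126 + 146*80 = 126 + 11680 = 11806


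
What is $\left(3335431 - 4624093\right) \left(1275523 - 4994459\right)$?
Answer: $4792451503632$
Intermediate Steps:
$\left(3335431 - 4624093\right) \left(1275523 - 4994459\right) = \left(-1288662\right) \left(-3718936\right) = 4792451503632$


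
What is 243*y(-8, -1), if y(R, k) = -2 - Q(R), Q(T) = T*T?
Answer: -16038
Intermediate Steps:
Q(T) = T²
y(R, k) = -2 - R²
243*y(-8, -1) = 243*(-2 - 1*(-8)²) = 243*(-2 - 1*64) = 243*(-2 - 64) = 243*(-66) = -16038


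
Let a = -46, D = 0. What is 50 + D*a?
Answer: 50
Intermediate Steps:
50 + D*a = 50 + 0*(-46) = 50 + 0 = 50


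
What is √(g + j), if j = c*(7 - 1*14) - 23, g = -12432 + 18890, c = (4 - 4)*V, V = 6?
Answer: 3*√715 ≈ 80.219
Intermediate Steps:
c = 0 (c = (4 - 4)*6 = 0*6 = 0)
g = 6458
j = -23 (j = 0*(7 - 1*14) - 23 = 0*(7 - 14) - 23 = 0*(-7) - 23 = 0 - 23 = -23)
√(g + j) = √(6458 - 23) = √6435 = 3*√715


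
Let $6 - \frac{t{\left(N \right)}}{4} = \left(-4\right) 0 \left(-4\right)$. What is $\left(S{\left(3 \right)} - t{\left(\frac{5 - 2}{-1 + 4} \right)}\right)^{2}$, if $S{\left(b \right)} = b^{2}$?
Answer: $225$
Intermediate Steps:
$t{\left(N \right)} = 24$ ($t{\left(N \right)} = 24 - 4 \left(-4\right) 0 \left(-4\right) = 24 - 4 \cdot 0 \left(-4\right) = 24 - 0 = 24 + 0 = 24$)
$\left(S{\left(3 \right)} - t{\left(\frac{5 - 2}{-1 + 4} \right)}\right)^{2} = \left(3^{2} - 24\right)^{2} = \left(9 - 24\right)^{2} = \left(-15\right)^{2} = 225$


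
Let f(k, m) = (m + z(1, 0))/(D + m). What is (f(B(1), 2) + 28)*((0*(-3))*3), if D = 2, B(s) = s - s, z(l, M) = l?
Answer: 0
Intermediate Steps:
B(s) = 0
f(k, m) = (1 + m)/(2 + m) (f(k, m) = (m + 1)/(2 + m) = (1 + m)/(2 + m))
(f(B(1), 2) + 28)*((0*(-3))*3) = ((1 + 2)/(2 + 2) + 28)*((0*(-3))*3) = (3/4 + 28)*(0*3) = ((1/4)*3 + 28)*0 = (3/4 + 28)*0 = (115/4)*0 = 0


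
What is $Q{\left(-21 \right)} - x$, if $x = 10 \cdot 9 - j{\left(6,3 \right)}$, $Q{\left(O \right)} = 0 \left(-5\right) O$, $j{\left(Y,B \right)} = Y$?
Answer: $-84$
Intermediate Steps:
$Q{\left(O \right)} = 0$ ($Q{\left(O \right)} = 0 O = 0$)
$x = 84$ ($x = 10 \cdot 9 - 6 = 90 - 6 = 84$)
$Q{\left(-21 \right)} - x = 0 - 84 = -84$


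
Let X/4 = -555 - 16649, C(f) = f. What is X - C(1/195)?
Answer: -13419121/195 ≈ -68816.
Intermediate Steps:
X = -68816 (X = 4*(-555 - 16649) = 4*(-17204) = -68816)
X - C(1/195) = -68816 - 1/195 = -13419121/195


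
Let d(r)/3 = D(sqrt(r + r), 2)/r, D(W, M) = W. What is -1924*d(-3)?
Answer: 1924*I*sqrt(6) ≈ 4712.8*I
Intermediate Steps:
d(r) = 3*sqrt(2)/sqrt(r) (d(r) = 3*(sqrt(r + r)/r) = 3*(sqrt(2*r)/r) = 3*((sqrt(2)*sqrt(r))/r) = 3*(sqrt(2)/sqrt(r)) = 3*sqrt(2)/sqrt(r))
-1924*d(-3) = -5772*sqrt(2)/sqrt(-3) = -5772*sqrt(2)*(-I*sqrt(3)/3) = -(-1924)*I*sqrt(6) = 1924*I*sqrt(6)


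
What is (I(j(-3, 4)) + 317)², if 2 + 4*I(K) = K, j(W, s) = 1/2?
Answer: 6416089/64 ≈ 1.0025e+5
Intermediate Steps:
j(W, s) = ½
I(K) = -½ + K/4
(I(j(-3, 4)) + 317)² = ((-½ + (¼)*(½)) + 317)² = ((-½ + ⅛) + 317)² = (-3/8 + 317)² = (2533/8)² = 6416089/64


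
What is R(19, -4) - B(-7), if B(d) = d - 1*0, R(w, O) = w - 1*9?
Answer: 17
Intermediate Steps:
R(w, O) = -9 + w (R(w, O) = w - 9 = -9 + w)
B(d) = d (B(d) = d + 0 = d)
R(19, -4) - B(-7) = (-9 + 19) - 1*(-7) = 10 + 7 = 17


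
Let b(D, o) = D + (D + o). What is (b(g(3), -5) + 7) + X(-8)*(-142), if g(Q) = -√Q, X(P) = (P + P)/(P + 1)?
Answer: -2258/7 - 2*√3 ≈ -326.04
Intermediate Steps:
X(P) = 2*P/(1 + P) (X(P) = (2*P)/(1 + P) = 2*P/(1 + P))
b(D, o) = o + 2*D
(b(g(3), -5) + 7) + X(-8)*(-142) = ((-5 + 2*(-√3)) + 7) + (2*(-8)/(1 - 8))*(-142) = ((-5 - 2*√3) + 7) + (2*(-8)/(-7))*(-142) = (2 - 2*√3) + (2*(-8)*(-⅐))*(-142) = (2 - 2*√3) + (16/7)*(-142) = (2 - 2*√3) - 2272/7 = -2258/7 - 2*√3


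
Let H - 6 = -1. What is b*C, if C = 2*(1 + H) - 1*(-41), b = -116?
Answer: -6148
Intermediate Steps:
H = 5 (H = 6 - 1 = 5)
C = 53 (C = 2*(1 + 5) - 1*(-41) = 2*6 + 41 = 12 + 41 = 53)
b*C = -116*53 = -6148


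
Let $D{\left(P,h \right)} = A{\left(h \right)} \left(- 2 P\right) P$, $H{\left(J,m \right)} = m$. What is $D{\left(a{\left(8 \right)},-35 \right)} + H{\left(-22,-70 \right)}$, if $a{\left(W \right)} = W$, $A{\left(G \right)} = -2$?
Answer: $186$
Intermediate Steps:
$D{\left(P,h \right)} = 4 P^{2}$ ($D{\left(P,h \right)} = - 2 \left(- 2 P\right) P = 4 P P = 4 P^{2}$)
$D{\left(a{\left(8 \right)},-35 \right)} + H{\left(-22,-70 \right)} = 4 \cdot 8^{2} - 70 = 4 \cdot 64 - 70 = 256 - 70 = 186$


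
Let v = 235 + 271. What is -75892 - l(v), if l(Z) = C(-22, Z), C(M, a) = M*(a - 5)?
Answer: -64870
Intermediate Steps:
C(M, a) = M*(-5 + a)
v = 506
l(Z) = 110 - 22*Z (l(Z) = -22*(-5 + Z) = 110 - 22*Z)
-75892 - l(v) = -75892 - (110 - 22*506) = -75892 - (110 - 11132) = -75892 - 1*(-11022) = -75892 + 11022 = -64870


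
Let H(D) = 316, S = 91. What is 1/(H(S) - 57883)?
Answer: -1/57567 ≈ -1.7371e-5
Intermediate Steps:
1/(H(S) - 57883) = 1/(316 - 57883) = 1/(-57567) = -1/57567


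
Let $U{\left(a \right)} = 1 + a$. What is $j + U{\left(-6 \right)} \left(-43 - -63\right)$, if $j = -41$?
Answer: $-141$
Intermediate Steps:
$j + U{\left(-6 \right)} \left(-43 - -63\right) = -41 + \left(1 - 6\right) \left(-43 - -63\right) = -41 - 5 \left(-43 + 63\right) = -41 - 100 = -141$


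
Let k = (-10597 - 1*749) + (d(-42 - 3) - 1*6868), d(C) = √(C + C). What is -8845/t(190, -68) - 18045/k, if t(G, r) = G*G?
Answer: 893071810133/1197617088460 + 54135*I*√10/331749886 ≈ 0.74571 + 0.00051602*I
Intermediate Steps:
t(G, r) = G²
d(C) = √2*√C (d(C) = √(2*C) = √2*√C)
k = -18214 + 3*I*√10 (k = (-10597 - 1*749) + (√2*√(-42 - 3) - 1*6868) = (-10597 - 749) + (√2*√(-45) - 6868) = -11346 + (√2*(3*I*√5) - 6868) = -11346 + (3*I*√10 - 6868) = -11346 + (-6868 + 3*I*√10) = -18214 + 3*I*√10 ≈ -18214.0 + 9.4868*I)
-8845/t(190, -68) - 18045/k = -8845/(190²) - 18045/(-18214 + 3*I*√10) = -8845/36100 - 18045/(-18214 + 3*I*√10) = -8845*1/36100 - 18045/(-18214 + 3*I*√10) = -1769/7220 - 18045/(-18214 + 3*I*√10)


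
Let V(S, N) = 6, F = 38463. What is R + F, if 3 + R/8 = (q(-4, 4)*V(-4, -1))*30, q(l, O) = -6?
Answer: 29799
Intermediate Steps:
R = -8664 (R = -24 + 8*(-6*6*30) = -24 + 8*(-36*30) = -24 + 8*(-1080) = -24 - 8640 = -8664)
R + F = -8664 + 38463 = 29799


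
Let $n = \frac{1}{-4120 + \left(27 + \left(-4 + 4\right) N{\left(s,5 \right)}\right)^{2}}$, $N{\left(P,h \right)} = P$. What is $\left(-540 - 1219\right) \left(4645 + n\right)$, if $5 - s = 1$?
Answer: $- \frac{27706350246}{3391} \approx -8.1706 \cdot 10^{6}$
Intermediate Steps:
$s = 4$ ($s = 5 - 1 = 4$)
$n = - \frac{1}{3391}$ ($n = \frac{1}{-4120 + \left(27 + \left(-4 + 4\right) 4\right)^{2}} = \frac{1}{-4120 + \left(27 + 0 \cdot 4\right)^{2}} = \frac{1}{-4120 + \left(27 + 0\right)^{2}} = \frac{1}{-4120 + 27^{2}} = \frac{1}{-4120 + 729} = \frac{1}{-3391} = - \frac{1}{3391} \approx -0.0002949$)
$\left(-540 - 1219\right) \left(4645 + n\right) = \left(-540 - 1219\right) \left(4645 - \frac{1}{3391}\right) = \left(-1759\right) \frac{15751194}{3391} = - \frac{27706350246}{3391}$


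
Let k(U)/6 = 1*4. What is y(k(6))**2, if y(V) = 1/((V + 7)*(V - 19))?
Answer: 1/24025 ≈ 4.1623e-5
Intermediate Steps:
k(U) = 24 (k(U) = 6*(1*4) = 6*4 = 24)
y(V) = 1/((-19 + V)*(7 + V)) (y(V) = 1/((7 + V)*(-19 + V)) = 1/((-19 + V)*(7 + V)))
y(k(6))**2 = (1/(-133 + 24**2 - 12*24))**2 = (1/(-133 + 576 - 288))**2 = (1/155)**2 = 1/24025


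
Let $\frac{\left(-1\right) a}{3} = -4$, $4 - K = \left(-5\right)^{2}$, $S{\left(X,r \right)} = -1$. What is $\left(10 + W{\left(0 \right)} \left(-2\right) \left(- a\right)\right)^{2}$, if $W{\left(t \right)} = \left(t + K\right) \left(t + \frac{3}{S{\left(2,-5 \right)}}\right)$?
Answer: $2316484$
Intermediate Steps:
$K = -21$ ($K = 4 - \left(-5\right)^{2} = 4 - 25 = -21$)
$a = 12$ ($a = \left(-3\right) \left(-4\right) = 12$)
$W{\left(t \right)} = \left(-21 + t\right) \left(-3 + t\right)$ ($W{\left(t \right)} = \left(t - 21\right) \left(t + \frac{3}{-1}\right) = \left(-21 + t\right) \left(t + 3 \left(-1\right)\right) = \left(-21 + t\right) \left(t - 3\right) = \left(-21 + t\right) \left(-3 + t\right)$)
$\left(10 + W{\left(0 \right)} \left(-2\right) \left(- a\right)\right)^{2} = \left(10 + \left(63 + 0^{2} - 0\right) \left(-2\right) \left(\left(-1\right) 12\right)\right)^{2} = \left(10 + \left(63 + 0 + 0\right) \left(-2\right) \left(-12\right)\right)^{2} = \left(10 + 63 \left(-2\right) \left(-12\right)\right)^{2} = \left(10 - -1512\right)^{2} = \left(10 + 1512\right)^{2} = 1522^{2} = 2316484$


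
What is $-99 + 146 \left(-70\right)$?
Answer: $-10319$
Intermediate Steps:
$-99 + 146 \left(-70\right) = -99 - 10220 = -10319$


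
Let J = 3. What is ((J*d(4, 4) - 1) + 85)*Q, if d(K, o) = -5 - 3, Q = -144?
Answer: -8640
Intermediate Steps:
d(K, o) = -8
((J*d(4, 4) - 1) + 85)*Q = ((3*(-8) - 1) + 85)*(-144) = ((-24 - 1) + 85)*(-144) = (-25 + 85)*(-144) = 60*(-144) = -8640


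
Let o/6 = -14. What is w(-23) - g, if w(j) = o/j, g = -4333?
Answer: 99743/23 ≈ 4336.6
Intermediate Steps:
o = -84 (o = 6*(-14) = -84)
w(j) = -84/j
w(-23) - g = -84/(-23) - 1*(-4333) = -84*(-1/23) + 4333 = 84/23 + 4333 = 99743/23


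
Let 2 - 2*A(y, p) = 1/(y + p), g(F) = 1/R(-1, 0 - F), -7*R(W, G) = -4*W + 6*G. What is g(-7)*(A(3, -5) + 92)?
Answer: -2611/184 ≈ -14.190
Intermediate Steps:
R(W, G) = -6*G/7 + 4*W/7 (R(W, G) = -(-4*W + 6*G)/7 = -6*G/7 + 4*W/7)
g(F) = 1/(-4/7 + 6*F/7) (g(F) = 1/(-6*(0 - F)/7 + (4/7)*(-1)) = 1/(-(-6)*F/7 - 4/7) = 1/(6*F/7 - 4/7) = 1/(-4/7 + 6*F/7))
A(y, p) = 1 - 1/(2*(p + y)) (A(y, p) = 1 - 1/(2*(y + p)) = 1 - 1/(2*(p + y)))
g(-7)*(A(3, -5) + 92) = (7/(2*(-2 + 3*(-7))))*((-1/2 - 5 + 3)/(-5 + 3) + 92) = (7/(2*(-2 - 21)))*(-5/2/(-2) + 92) = ((7/2)/(-23))*(-1/2*(-5/2) + 92) = ((7/2)*(-1/23))*(5/4 + 92) = -7/46*373/4 = -2611/184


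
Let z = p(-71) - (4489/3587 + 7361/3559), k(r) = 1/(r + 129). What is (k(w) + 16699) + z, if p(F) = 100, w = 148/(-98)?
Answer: 1339456677932740/79750032851 ≈ 16796.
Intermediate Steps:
w = -74/49 (w = 148*(-1/98) = -74/49 ≈ -1.5102)
k(r) = 1/(129 + r)
z = 1234233042/12766133 (z = 100 - (4489/3587 + 7361/3559) = 100 - 1*42380258/12766133 = 100 - 42380258/12766133 = 1234233042/12766133 ≈ 96.680)
(k(w) + 16699) + z = (1/(129 - 74/49) + 16699) + 1234233042/12766133 = (1/(6247/49) + 16699) + 1234233042/12766133 = (49/6247 + 16699) + 1234233042/12766133 = 104318702/6247 + 1234233042/12766133 = 1339456677932740/79750032851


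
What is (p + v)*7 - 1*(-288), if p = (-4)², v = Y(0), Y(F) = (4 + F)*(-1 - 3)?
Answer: 288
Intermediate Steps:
Y(F) = -16 - 4*F (Y(F) = (4 + F)*(-4) = -16 - 4*F)
v = -16 (v = -16 - 4*0 = -16 + 0 = -16)
p = 16
(p + v)*7 - 1*(-288) = (16 - 16)*7 - 1*(-288) = 0*7 + 288 = 0 + 288 = 288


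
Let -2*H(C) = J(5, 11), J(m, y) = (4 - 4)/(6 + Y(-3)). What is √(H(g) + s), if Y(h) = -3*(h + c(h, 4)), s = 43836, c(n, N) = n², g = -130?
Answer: 2*√10959 ≈ 209.37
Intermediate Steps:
Y(h) = -3*h - 3*h² (Y(h) = -3*(h + h²) = -3*h - 3*h²)
J(m, y) = 0 (J(m, y) = (4 - 4)/(6 + 3*(-3)*(-1 - 1*(-3))) = 0/(6 + 3*(-3)*(-1 + 3)) = 0/(6 + 3*(-3)*2) = 0/(6 - 18) = 0/(-12) = 0*(-1/12) = 0)
H(C) = 0 (H(C) = -½*0 = 0)
√(H(g) + s) = √(0 + 43836) = √43836 = 2*√10959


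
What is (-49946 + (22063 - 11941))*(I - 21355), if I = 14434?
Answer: 275621904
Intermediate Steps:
(-49946 + (22063 - 11941))*(I - 21355) = (-49946 + (22063 - 11941))*(14434 - 21355) = (-49946 + 10122)*(-6921) = -39824*(-6921) = 275621904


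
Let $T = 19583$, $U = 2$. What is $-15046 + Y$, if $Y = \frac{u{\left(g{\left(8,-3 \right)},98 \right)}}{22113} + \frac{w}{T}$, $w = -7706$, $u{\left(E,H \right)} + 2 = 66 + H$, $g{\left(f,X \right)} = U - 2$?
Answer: $- \frac{80440372886}{5346159} \approx -15046.0$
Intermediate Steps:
$g{\left(f,X \right)} = 0$ ($g{\left(f,X \right)} = 2 - 2 = 0$)
$u{\left(E,H \right)} = 64 + H$ ($u{\left(E,H \right)} = -2 + \left(66 + H\right) = 64 + H$)
$Y = - \frac{2064572}{5346159}$ ($Y = \frac{64 + 98}{22113} - \frac{7706}{19583} = 162 \cdot \frac{1}{22113} - \frac{7706}{19583} = \frac{2}{273} - \frac{7706}{19583} = - \frac{2064572}{5346159} \approx -0.38618$)
$-15046 + Y = -15046 - \frac{2064572}{5346159} = - \frac{80440372886}{5346159}$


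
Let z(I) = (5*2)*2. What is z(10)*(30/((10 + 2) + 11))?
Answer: 600/23 ≈ 26.087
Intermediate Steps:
z(I) = 20 (z(I) = 10*2 = 20)
z(10)*(30/((10 + 2) + 11)) = 20*(30/((10 + 2) + 11)) = 20*(30/(12 + 11)) = 20*(30/23) = 600/23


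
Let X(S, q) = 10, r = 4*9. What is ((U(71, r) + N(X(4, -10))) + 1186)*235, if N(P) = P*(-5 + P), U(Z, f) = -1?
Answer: 290225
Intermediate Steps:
r = 36
((U(71, r) + N(X(4, -10))) + 1186)*235 = ((-1 + 10*(-5 + 10)) + 1186)*235 = ((-1 + 10*5) + 1186)*235 = ((-1 + 50) + 1186)*235 = (49 + 1186)*235 = 1235*235 = 290225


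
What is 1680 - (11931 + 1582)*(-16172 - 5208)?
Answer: 288909620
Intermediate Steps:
1680 - (11931 + 1582)*(-16172 - 5208) = 1680 - 13513*(-21380) = 1680 - 1*(-288907940) = 1680 + 288907940 = 288909620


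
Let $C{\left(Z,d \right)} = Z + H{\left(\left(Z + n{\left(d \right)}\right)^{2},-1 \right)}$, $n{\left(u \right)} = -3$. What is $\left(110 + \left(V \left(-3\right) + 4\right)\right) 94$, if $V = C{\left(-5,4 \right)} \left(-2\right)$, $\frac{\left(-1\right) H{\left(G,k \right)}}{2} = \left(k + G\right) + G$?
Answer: $-135360$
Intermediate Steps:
$H{\left(G,k \right)} = - 4 G - 2 k$ ($H{\left(G,k \right)} = - 2 \left(\left(k + G\right) + G\right) = - 2 \left(\left(G + k\right) + G\right) = - 2 \left(k + 2 G\right) = - 4 G - 2 k$)
$C{\left(Z,d \right)} = 2 + Z - 4 \left(-3 + Z\right)^{2}$ ($C{\left(Z,d \right)} = Z - \left(-2 + 4 \left(Z - 3\right)^{2}\right) = Z - \left(-2 + 4 \left(-3 + Z\right)^{2}\right) = 2 + Z - 4 \left(-3 + Z\right)^{2}$)
$V = 518$ ($V = \left(2 - 5 - 4 \left(-3 - 5\right)^{2}\right) \left(-2\right) = \left(2 - 5 - 4 \left(-8\right)^{2}\right) \left(-2\right) = \left(2 - 5 - 256\right) \left(-2\right) = \left(-259\right) \left(-2\right) = 518$)
$\left(110 + \left(V \left(-3\right) + 4\right)\right) 94 = \left(110 + \left(518 \left(-3\right) + 4\right)\right) 94 = \left(110 + \left(-1554 + 4\right)\right) 94 = \left(110 - 1550\right) 94 = \left(-1440\right) 94 = -135360$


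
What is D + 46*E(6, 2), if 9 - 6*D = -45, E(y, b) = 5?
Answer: 239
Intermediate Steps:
D = 9 (D = 3/2 - 1/6*(-45) = 3/2 + 15/2 = 9)
D + 46*E(6, 2) = 9 + 46*5 = 9 + 230 = 239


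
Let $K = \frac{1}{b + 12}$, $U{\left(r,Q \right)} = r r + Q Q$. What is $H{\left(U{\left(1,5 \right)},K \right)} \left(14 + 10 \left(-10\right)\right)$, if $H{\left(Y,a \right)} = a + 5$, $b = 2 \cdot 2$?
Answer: $- \frac{3483}{8} \approx -435.38$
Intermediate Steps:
$b = 4$
$U{\left(r,Q \right)} = Q^{2} + r^{2}$ ($U{\left(r,Q \right)} = r^{2} + Q^{2} = Q^{2} + r^{2}$)
$K = \frac{1}{16}$ ($K = \frac{1}{4 + 12} = \frac{1}{16} \approx 0.0625$)
$H{\left(Y,a \right)} = 5 + a$
$H{\left(U{\left(1,5 \right)},K \right)} \left(14 + 10 \left(-10\right)\right) = \left(5 + \frac{1}{16}\right) \left(14 + 10 \left(-10\right)\right) = \frac{81 \left(14 - 100\right)}{16} = \frac{81}{16} \left(-86\right) = - \frac{3483}{8}$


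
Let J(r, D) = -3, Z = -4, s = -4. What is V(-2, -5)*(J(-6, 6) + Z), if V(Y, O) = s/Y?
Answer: -14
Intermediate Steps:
V(Y, O) = -4/Y
V(-2, -5)*(J(-6, 6) + Z) = (-4/(-2))*(-3 - 4) = -4*(-½)*(-7) = 2*(-7) = -14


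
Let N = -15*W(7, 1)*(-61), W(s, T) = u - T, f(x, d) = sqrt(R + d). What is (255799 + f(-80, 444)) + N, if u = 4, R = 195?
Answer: 258544 + 3*sqrt(71) ≈ 2.5857e+5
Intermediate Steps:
f(x, d) = sqrt(195 + d)
W(s, T) = 4 - T
N = 2745 (N = -15*(4 - 1*1)*(-61) = -15*(4 - 1)*(-61) = -15*3*(-61) = -45*(-61) = 2745)
(255799 + f(-80, 444)) + N = (255799 + sqrt(195 + 444)) + 2745 = (255799 + sqrt(639)) + 2745 = (255799 + 3*sqrt(71)) + 2745 = 258544 + 3*sqrt(71)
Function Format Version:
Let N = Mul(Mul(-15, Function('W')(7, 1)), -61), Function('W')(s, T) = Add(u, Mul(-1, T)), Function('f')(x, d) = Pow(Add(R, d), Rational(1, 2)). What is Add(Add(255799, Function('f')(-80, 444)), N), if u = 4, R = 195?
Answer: Add(258544, Mul(3, Pow(71, Rational(1, 2)))) ≈ 2.5857e+5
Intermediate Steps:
Function('f')(x, d) = Pow(Add(195, d), Rational(1, 2))
Function('W')(s, T) = Add(4, Mul(-1, T))
N = 2745 (N = Mul(Mul(-15, Add(4, Mul(-1, 1))), -61) = Mul(Mul(-15, Add(4, -1)), -61) = Mul(Mul(-15, 3), -61) = Mul(-45, -61) = 2745)
Add(Add(255799, Function('f')(-80, 444)), N) = Add(Add(255799, Pow(Add(195, 444), Rational(1, 2))), 2745) = Add(Add(255799, Pow(639, Rational(1, 2))), 2745) = Add(Add(255799, Mul(3, Pow(71, Rational(1, 2)))), 2745) = Add(258544, Mul(3, Pow(71, Rational(1, 2))))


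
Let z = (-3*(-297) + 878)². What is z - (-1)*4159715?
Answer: 7289076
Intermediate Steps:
z = 3129361 (z = (891 + 878)² = 1769² = 3129361)
z - (-1)*4159715 = 3129361 - (-1)*4159715 = 3129361 - 1*(-4159715) = 3129361 + 4159715 = 7289076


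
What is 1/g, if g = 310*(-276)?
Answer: -1/85560 ≈ -1.1688e-5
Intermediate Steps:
g = -85560
1/g = 1/(-85560) = -1/85560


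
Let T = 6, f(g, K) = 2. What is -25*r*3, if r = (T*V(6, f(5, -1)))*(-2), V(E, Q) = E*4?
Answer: 21600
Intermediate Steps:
V(E, Q) = 4*E
r = -288 (r = (6*(4*6))*(-2) = (6*24)*(-2) = 144*(-2) = -288)
-25*r*3 = -25*(-288)*3 = 7200*3 = 21600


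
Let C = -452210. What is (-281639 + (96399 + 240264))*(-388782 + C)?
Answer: -46274743808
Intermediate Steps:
(-281639 + (96399 + 240264))*(-388782 + C) = (-281639 + (96399 + 240264))*(-388782 - 452210) = (-281639 + 336663)*(-840992) = 55024*(-840992) = -46274743808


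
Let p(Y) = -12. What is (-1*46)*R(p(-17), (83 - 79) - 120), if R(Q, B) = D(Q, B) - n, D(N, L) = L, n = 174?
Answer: 13340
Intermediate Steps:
R(Q, B) = -174 + B (R(Q, B) = B - 1*174 = B - 174 = -174 + B)
(-1*46)*R(p(-17), (83 - 79) - 120) = (-1*46)*(-174 + ((83 - 79) - 120)) = -46*(-174 + (4 - 120)) = -46*(-174 - 116) = -46*(-290) = 13340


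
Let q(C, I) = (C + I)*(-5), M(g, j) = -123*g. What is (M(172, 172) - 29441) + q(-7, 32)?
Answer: -50722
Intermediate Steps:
q(C, I) = -5*C - 5*I
(M(172, 172) - 29441) + q(-7, 32) = (-123*172 - 29441) + (-5*(-7) - 5*32) = (-21156 - 29441) + (35 - 160) = -50597 - 125 = -50722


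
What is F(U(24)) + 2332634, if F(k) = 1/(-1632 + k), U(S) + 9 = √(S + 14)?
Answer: 6281417136821/2692843 - √38/2692843 ≈ 2.3326e+6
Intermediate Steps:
U(S) = -9 + √(14 + S) (U(S) = -9 + √(S + 14) = -9 + √(14 + S))
F(U(24)) + 2332634 = 1/(-1632 + (-9 + √(14 + 24))) + 2332634 = 1/(-1632 + (-9 + √38)) + 2332634 = 1/(-1641 + √38) + 2332634 = 2332634 + 1/(-1641 + √38)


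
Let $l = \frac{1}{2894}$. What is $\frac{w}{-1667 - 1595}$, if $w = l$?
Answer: $- \frac{1}{9440228} \approx -1.0593 \cdot 10^{-7}$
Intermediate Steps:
$l = \frac{1}{2894} \approx 0.00034554$
$w = \frac{1}{2894} \approx 0.00034554$
$\frac{w}{-1667 - 1595} = \frac{1}{2894 \left(-1667 - 1595\right)} = \frac{1}{2894 \left(-3262\right)} = \frac{1}{2894} \left(- \frac{1}{3262}\right) = - \frac{1}{9440228}$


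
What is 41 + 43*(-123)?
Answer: -5248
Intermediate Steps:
41 + 43*(-123) = 41 - 5289 = -5248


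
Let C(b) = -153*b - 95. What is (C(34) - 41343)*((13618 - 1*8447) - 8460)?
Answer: 153398960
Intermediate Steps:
C(b) = -95 - 153*b
(C(34) - 41343)*((13618 - 1*8447) - 8460) = ((-95 - 153*34) - 41343)*((13618 - 1*8447) - 8460) = ((-95 - 5202) - 41343)*((13618 - 8447) - 8460) = (-5297 - 41343)*(5171 - 8460) = -46640*(-3289) = 153398960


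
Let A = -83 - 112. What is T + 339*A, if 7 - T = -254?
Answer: -65844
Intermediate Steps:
A = -195
T = 261 (T = 7 - 1*(-254) = 7 + 254 = 261)
T + 339*A = 261 + 339*(-195) = 261 - 66105 = -65844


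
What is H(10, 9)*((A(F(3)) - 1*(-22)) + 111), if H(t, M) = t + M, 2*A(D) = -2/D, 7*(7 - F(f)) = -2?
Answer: 128744/51 ≈ 2524.4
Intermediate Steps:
F(f) = 51/7 (F(f) = 7 - ⅐*(-2) = 7 + 2/7 = 51/7)
A(D) = -1/D (A(D) = (-2/D)/2 = -1/D)
H(t, M) = M + t
H(10, 9)*((A(F(3)) - 1*(-22)) + 111) = (9 + 10)*((-1/51/7 - 1*(-22)) + 111) = 19*((-1*7/51 + 22) + 111) = 19*((-7/51 + 22) + 111) = 19*(1115/51 + 111) = 19*(6776/51) = 128744/51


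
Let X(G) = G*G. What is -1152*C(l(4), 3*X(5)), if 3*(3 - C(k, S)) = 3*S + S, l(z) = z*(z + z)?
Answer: 111744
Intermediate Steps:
l(z) = 2*z² (l(z) = z*(2*z) = 2*z²)
X(G) = G²
C(k, S) = 3 - 4*S/3 (C(k, S) = 3 - (3*S + S)/3 = 3 - 4*S/3)
-1152*C(l(4), 3*X(5)) = -1152*(3 - 4*5²) = -1152*(3 - 4*25) = -1152*(3 - 4/3*75) = -1152*(3 - 100) = -1152*(-97) = 111744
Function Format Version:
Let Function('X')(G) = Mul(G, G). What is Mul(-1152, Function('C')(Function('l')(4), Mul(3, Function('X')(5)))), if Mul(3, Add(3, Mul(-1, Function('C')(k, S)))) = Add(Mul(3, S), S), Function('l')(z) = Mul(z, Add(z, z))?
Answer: 111744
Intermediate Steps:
Function('l')(z) = Mul(2, Pow(z, 2)) (Function('l')(z) = Mul(z, Mul(2, z)) = Mul(2, Pow(z, 2)))
Function('X')(G) = Pow(G, 2)
Function('C')(k, S) = Add(3, Mul(Rational(-4, 3), S)) (Function('C')(k, S) = Add(3, Mul(Rational(-1, 3), Add(Mul(3, S), S))) = Add(3, Mul(Rational(-1, 3), Mul(4, S))) = Add(3, Mul(Rational(-4, 3), S)))
Mul(-1152, Function('C')(Function('l')(4), Mul(3, Function('X')(5)))) = Mul(-1152, Add(3, Mul(Rational(-4, 3), Mul(3, Pow(5, 2))))) = Mul(-1152, Add(3, Mul(Rational(-4, 3), Mul(3, 25)))) = Mul(-1152, Add(3, Mul(Rational(-4, 3), 75))) = Mul(-1152, Add(3, -100)) = Mul(-1152, -97) = 111744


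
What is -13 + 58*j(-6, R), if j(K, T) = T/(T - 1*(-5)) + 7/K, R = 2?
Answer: -1346/21 ≈ -64.095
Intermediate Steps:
j(K, T) = 7/K + T/(5 + T) (j(K, T) = T/(T + 5) + 7/K = T/(5 + T) + 7/K = 7/K + T/(5 + T))
-13 + 58*j(-6, R) = -13 + 58*((35 + 7*2 - 6*2)/((-6)*(5 + 2))) = -13 + 58*(-⅙*(35 + 14 - 12)/7) = -13 + 58*(-⅙*⅐*37) = -13 + 58*(-37/42) = -13 - 1073/21 = -1346/21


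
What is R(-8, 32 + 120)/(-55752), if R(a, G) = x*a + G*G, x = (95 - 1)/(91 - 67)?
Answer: -34609/83628 ≈ -0.41384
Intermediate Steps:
x = 47/12 (x = 94/24 = 94*(1/24) = 47/12 ≈ 3.9167)
R(a, G) = G**2 + 47*a/12 (R(a, G) = 47*a/12 + G*G = 47*a/12 + G**2 = G**2 + 47*a/12)
R(-8, 32 + 120)/(-55752) = ((32 + 120)**2 + (47/12)*(-8))/(-55752) = (152**2 - 94/3)*(-1/55752) = (23104 - 94/3)*(-1/55752) = (69218/3)*(-1/55752) = -34609/83628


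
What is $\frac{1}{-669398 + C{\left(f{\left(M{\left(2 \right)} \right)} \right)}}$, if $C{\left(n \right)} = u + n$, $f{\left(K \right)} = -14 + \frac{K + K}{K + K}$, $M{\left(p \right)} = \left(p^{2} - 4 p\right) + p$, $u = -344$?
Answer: $- \frac{1}{669755} \approx -1.4931 \cdot 10^{-6}$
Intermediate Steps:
$M{\left(p \right)} = p^{2} - 3 p$
$f{\left(K \right)} = -13$ ($f{\left(K \right)} = -14 + \frac{2 K}{2 K} = -14 + 2 K \frac{1}{2 K} = -14 + 1 = -13$)
$C{\left(n \right)} = -344 + n$
$\frac{1}{-669398 + C{\left(f{\left(M{\left(2 \right)} \right)} \right)}} = \frac{1}{-669398 - 357} = \frac{1}{-669755} = - \frac{1}{669755}$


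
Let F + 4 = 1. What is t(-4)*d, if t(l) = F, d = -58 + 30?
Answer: 84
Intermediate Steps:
F = -3 (F = -4 + 1 = -3)
d = -28
t(l) = -3
t(-4)*d = -3*(-28) = 84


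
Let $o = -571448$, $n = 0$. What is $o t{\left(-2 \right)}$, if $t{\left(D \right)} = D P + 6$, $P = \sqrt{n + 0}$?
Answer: $-3428688$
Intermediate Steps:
$P = 0$ ($P = \sqrt{0 + 0} = \sqrt{0} = 0$)
$t{\left(D \right)} = 6$ ($t{\left(D \right)} = D 0 + 6 = 0 + 6 = 6$)
$o t{\left(-2 \right)} = \left(-571448\right) 6 = -3428688$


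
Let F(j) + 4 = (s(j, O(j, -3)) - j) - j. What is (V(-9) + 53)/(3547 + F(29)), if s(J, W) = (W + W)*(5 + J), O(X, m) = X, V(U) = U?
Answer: 44/5457 ≈ 0.0080630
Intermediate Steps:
s(J, W) = 2*W*(5 + J) (s(J, W) = (2*W)*(5 + J) = 2*W*(5 + J))
F(j) = -4 - 2*j + 2*j*(5 + j) (F(j) = -4 + ((2*j*(5 + j) - j) - j) = -4 + ((-j + 2*j*(5 + j)) - j) = -4 + (-2*j + 2*j*(5 + j)) = -4 - 2*j + 2*j*(5 + j))
(V(-9) + 53)/(3547 + F(29)) = (-9 + 53)/(3547 + (-4 - 2*29 + 2*29*(5 + 29))) = 44/(3547 + (-4 - 58 + 2*29*34)) = 44/(3547 + (-4 - 58 + 1972)) = 44/(3547 + 1910) = 44/5457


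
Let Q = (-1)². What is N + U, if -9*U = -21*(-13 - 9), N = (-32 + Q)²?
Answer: 2729/3 ≈ 909.67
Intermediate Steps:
Q = 1
N = 961 (N = (-32 + 1)² = (-31)² = 961)
U = -154/3 (U = -(-7)*(-13 - 9)/3 = -(-7)*(-22)/3 = -⅑*462 = -154/3 ≈ -51.333)
N + U = 961 - 154/3 = 2729/3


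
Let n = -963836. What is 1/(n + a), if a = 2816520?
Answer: 1/1852684 ≈ 5.3976e-7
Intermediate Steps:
1/(n + a) = 1/(-963836 + 2816520) = 1/1852684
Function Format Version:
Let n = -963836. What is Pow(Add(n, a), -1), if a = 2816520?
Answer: Rational(1, 1852684) ≈ 5.3976e-7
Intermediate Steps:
Pow(Add(n, a), -1) = Pow(Add(-963836, 2816520), -1) = Pow(1852684, -1) = Rational(1, 1852684)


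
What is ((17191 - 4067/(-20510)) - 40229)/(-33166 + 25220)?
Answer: 67500759/23281780 ≈ 2.8993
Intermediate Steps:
((17191 - 4067/(-20510)) - 40229)/(-33166 + 25220) = ((17191 - 4067*(-1)/20510) - 40229)/(-7946) = ((17191 - 1*(-581/2930)) - 40229)*(-1/7946) = ((17191 + 581/2930) - 40229)*(-1/7946) = (50370211/2930 - 40229)*(-1/7946) = -67500759/2930*(-1/7946) = 67500759/23281780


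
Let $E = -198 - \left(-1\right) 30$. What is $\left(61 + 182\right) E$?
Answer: $-40824$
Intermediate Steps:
$E = -168$ ($E = -198 - -30 = -198 + 30 = -168$)
$\left(61 + 182\right) E = \left(61 + 182\right) \left(-168\right) = 243 \left(-168\right) = -40824$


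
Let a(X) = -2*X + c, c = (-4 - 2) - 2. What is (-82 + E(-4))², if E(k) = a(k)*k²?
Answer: 6724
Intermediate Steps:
c = -8 (c = -6 - 2 = -8)
a(X) = -8 - 2*X (a(X) = -2*X - 8 = -8 - 2*X)
E(k) = k²*(-8 - 2*k) (E(k) = (-8 - 2*k)*k² = k²*(-8 - 2*k))
(-82 + E(-4))² = (-82 + 2*(-4)²*(-4 - 1*(-4)))² = (-82 + 2*16*(-4 + 4))² = (-82 + 2*16*0)² = (-82 + 0)² = (-82)² = 6724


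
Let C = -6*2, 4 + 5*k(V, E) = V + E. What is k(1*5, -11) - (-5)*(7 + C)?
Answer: -27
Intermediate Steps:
k(V, E) = -⅘ + E/5 + V/5 (k(V, E) = -⅘ + (V + E)/5 = -⅘ + (E + V)/5 = -⅘ + (E/5 + V/5) = -⅘ + E/5 + V/5)
C = -12
k(1*5, -11) - (-5)*(7 + C) = (-⅘ + (⅕)*(-11) + (1*5)/5) - (-5)*(7 - 12) = (-⅘ - 11/5 + (⅕)*5) - (-5)*(-5) = (-⅘ - 11/5 + 1) - 1*25 = -2 - 25 = -27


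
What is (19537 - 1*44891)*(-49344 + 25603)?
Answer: 601929314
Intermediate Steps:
(19537 - 1*44891)*(-49344 + 25603) = (19537 - 44891)*(-23741) = -25354*(-23741) = 601929314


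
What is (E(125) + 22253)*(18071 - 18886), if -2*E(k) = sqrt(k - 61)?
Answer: -18132935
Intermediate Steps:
E(k) = -sqrt(-61 + k)/2 (E(k) = -sqrt(k - 61)/2 = -sqrt(-61 + k)/2)
(E(125) + 22253)*(18071 - 18886) = (-sqrt(-61 + 125)/2 + 22253)*(18071 - 18886) = (-sqrt(64)/2 + 22253)*(-815) = (-1/2*8 + 22253)*(-815) = (-4 + 22253)*(-815) = 22249*(-815) = -18132935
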